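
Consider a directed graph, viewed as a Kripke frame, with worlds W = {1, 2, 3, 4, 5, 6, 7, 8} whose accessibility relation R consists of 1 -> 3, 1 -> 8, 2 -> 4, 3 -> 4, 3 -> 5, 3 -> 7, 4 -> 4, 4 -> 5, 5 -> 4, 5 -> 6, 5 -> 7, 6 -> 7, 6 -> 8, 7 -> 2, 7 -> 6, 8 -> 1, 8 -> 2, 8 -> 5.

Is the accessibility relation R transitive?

Transitive: no — 1 R 3 and 3 R 4, but not 1 R 4.

No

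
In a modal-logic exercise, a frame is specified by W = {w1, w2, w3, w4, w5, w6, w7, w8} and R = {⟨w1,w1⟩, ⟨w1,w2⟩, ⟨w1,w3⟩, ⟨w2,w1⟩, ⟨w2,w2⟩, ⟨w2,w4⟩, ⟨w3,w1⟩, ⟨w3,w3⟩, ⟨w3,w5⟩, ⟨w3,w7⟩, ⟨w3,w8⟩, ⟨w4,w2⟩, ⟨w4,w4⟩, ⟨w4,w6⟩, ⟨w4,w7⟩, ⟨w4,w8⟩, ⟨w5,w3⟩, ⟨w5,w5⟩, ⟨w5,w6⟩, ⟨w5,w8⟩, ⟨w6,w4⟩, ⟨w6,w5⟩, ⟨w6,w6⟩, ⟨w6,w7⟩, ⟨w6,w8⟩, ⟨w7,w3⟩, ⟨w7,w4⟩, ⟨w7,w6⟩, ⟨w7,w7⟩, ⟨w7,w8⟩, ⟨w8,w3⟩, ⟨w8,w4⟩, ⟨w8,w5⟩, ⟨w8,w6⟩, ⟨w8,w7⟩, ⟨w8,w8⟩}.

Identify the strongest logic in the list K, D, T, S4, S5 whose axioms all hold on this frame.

Serial (axiom D): yes — every world has a successor (e.g. w1 R w1).
Reflexive (axiom T): yes — every world is R-related to itself.
Transitive (axiom 4): no — w1 R w2 and w2 R w4, but not w1 R w4.
Euclidean (axiom 5): no — w1 R w2 and w1 R w3, but not w2 R w3.
So F validates K, D, T; S4 would additionally require R to be transitive. The strongest is T.

T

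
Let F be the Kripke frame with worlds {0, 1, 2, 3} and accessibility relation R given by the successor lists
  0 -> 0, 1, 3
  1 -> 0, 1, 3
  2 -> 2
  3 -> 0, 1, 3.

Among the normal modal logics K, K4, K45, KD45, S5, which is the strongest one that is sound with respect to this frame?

Transitive (axiom 4): yes — every two-step R-path is closed by a direct edge.
Euclidean (axiom 5): yes — any two successors of a common world are R-related.
Serial (axiom D): yes — every world has a successor (e.g. 0 R 0).
Reflexive (axiom T): yes — every world is R-related to itself.
So F validates K, K4, K45, KD45, S5. The strongest is S5.

S5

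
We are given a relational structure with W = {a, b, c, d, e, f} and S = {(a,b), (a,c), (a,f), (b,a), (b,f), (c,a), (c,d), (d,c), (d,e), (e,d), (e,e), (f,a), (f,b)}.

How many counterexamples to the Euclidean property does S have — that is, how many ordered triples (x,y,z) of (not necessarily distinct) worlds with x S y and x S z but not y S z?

19

Enumerating: (a,b,b), (a,b,c), (a,c,b), (a,c,c), (a,c,f), (a,f,c), (a,f,f), (b,a,a), (b,f,f), (c,a,a), (c,a,d), (c,d,a), … and 7 more.
Total: 19.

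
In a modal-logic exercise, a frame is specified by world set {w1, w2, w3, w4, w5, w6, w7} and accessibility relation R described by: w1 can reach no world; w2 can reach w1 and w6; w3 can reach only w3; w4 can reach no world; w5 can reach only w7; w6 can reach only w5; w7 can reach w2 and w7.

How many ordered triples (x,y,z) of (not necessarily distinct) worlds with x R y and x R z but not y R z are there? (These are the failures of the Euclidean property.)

7

Enumerating: (w2,w1,w1), (w2,w1,w6), (w2,w6,w1), (w2,w6,w6), (w6,w5,w5), (w7,w2,w2), (w7,w2,w7).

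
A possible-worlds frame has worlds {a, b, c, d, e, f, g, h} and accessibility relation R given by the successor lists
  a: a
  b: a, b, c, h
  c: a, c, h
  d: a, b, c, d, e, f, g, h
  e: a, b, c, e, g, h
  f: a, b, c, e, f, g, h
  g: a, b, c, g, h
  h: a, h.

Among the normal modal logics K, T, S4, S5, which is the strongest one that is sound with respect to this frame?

S4

Reflexive (axiom T): yes — every world is R-related to itself.
Transitive (axiom 4): yes — every two-step R-path is closed by a direct edge.
Euclidean (axiom 5): no — b R a and b R c, but not a R c.
So F validates K, T, S4; S5 would additionally require R to be Euclidean. The strongest is S4.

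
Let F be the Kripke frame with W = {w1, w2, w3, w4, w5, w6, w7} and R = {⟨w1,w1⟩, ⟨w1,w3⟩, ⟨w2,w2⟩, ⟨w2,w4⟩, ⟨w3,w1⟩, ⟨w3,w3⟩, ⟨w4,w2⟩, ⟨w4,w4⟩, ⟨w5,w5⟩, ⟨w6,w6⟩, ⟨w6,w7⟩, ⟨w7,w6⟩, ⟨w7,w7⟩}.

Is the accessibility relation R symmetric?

Yes

Symmetric: yes — every pair in R has its reverse in R.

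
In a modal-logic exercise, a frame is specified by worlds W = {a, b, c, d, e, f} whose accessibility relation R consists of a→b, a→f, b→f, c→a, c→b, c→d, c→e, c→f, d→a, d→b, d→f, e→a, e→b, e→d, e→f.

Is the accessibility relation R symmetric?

No

Symmetric: no — a R b but not b R a.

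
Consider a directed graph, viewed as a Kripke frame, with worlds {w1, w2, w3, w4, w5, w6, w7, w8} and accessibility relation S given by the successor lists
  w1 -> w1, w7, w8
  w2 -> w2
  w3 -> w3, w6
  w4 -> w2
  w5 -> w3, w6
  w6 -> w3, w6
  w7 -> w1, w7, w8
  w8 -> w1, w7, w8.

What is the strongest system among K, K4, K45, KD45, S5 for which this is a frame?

Transitive (axiom 4): yes — every two-step S-path is closed by a direct edge.
Euclidean (axiom 5): yes — any two successors of a common world are S-related.
Serial (axiom D): yes — every world has a successor (e.g. w1 S w1).
Reflexive (axiom T): no — w4 is not related to itself.
So F validates K, K4, K45, KD45; S5 would additionally require S to be reflexive. The strongest is KD45.

KD45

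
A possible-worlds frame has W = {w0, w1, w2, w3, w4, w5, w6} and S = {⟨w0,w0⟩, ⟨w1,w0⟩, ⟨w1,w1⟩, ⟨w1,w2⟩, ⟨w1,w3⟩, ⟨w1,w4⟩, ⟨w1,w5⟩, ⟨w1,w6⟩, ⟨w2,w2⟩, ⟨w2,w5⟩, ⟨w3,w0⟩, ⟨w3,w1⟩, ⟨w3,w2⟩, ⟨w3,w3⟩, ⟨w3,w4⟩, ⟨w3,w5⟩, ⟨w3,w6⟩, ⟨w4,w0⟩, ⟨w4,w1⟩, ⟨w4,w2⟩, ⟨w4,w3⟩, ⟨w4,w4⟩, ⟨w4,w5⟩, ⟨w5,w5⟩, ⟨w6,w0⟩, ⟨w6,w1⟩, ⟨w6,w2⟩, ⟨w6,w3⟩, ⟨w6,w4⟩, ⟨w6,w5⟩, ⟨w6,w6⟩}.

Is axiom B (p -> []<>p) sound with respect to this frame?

Axiom B corresponds to the accessibility relation being symmetric.
Symmetric: no — w1 S w0 but not w0 S w1.

No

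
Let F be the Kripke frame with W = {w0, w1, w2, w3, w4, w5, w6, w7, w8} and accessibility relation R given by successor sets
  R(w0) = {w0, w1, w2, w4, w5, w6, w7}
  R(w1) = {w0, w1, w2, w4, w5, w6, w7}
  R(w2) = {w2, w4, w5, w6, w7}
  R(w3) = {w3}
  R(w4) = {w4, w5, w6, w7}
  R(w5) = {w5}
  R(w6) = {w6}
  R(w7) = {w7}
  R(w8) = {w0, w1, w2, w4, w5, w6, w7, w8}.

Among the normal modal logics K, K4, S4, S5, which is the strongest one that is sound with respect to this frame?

S4

Transitive (axiom 4): yes — every two-step R-path is closed by a direct edge.
Reflexive (axiom T): yes — every world is R-related to itself.
Euclidean (axiom 5): no — w0 R w2 and w0 R w1, but not w2 R w1.
So F validates K, K4, S4; S5 would additionally require R to be Euclidean. The strongest is S4.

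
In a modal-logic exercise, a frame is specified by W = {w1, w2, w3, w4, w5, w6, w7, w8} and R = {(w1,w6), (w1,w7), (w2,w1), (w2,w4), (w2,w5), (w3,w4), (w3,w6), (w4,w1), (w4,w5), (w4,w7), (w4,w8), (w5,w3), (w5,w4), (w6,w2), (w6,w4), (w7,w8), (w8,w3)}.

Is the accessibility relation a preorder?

Reflexive: no — w1 is not related to itself.
Transitive: no — w1 R w6 and w6 R w2, but not w1 R w2.
So R is not a preorder.

No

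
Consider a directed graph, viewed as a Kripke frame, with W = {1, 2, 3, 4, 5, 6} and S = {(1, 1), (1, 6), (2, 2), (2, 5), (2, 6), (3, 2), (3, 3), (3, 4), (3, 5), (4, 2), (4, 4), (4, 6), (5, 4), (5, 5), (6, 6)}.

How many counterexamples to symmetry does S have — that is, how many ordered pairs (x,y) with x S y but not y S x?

9

Enumerating: (1,6), (2,5), (2,6), (3,2), (3,4), (3,5), (4,2), (4,6), (5,4).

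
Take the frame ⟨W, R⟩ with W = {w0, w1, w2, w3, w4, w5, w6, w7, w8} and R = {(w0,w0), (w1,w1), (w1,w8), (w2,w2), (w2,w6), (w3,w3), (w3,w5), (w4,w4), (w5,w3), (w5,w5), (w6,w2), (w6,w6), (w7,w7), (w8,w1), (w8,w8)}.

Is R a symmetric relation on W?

Symmetric: yes — every pair in R has its reverse in R.

Yes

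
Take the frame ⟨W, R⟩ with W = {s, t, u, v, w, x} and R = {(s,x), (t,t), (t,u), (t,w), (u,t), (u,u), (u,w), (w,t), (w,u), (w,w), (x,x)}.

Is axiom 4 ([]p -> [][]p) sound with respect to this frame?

By correspondence theory, 4 is valid on a frame iff R is transitive.
Transitive: yes — every two-step R-path is closed by a direct edge.

Yes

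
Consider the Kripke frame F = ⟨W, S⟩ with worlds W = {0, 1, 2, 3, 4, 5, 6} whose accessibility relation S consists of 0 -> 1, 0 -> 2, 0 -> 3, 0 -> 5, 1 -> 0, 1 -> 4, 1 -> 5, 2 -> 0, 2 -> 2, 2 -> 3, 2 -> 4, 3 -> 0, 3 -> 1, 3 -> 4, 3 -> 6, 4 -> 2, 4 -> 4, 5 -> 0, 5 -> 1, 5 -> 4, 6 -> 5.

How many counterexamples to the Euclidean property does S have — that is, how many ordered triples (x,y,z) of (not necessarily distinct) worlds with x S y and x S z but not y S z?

Enumerating: (0,1,1), (0,1,2), (0,1,3), (0,2,1), (0,2,5), (0,3,2), (0,3,3), (0,3,5), (0,5,2), (0,5,3), (0,5,5), (1,0,0), … and 28 more.
Total: 40.

40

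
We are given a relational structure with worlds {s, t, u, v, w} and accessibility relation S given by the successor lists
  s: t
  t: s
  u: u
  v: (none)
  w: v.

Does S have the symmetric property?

Symmetric: no — w S v but not v S w.

No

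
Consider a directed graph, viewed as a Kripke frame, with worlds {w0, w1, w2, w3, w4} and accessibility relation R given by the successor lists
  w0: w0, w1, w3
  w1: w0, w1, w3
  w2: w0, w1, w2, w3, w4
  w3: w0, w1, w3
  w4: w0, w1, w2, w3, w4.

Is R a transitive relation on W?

Yes

Transitive: yes — every two-step R-path is closed by a direct edge.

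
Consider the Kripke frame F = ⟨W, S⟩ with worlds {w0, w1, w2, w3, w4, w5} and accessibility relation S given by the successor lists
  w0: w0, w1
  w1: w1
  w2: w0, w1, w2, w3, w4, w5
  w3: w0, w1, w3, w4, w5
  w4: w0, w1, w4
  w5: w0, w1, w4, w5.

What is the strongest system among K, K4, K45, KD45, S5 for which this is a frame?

Transitive (axiom 4): yes — every two-step S-path is closed by a direct edge.
Euclidean (axiom 5): no — w2 S w0 and w2 S w3, but not w0 S w3.
Serial (axiom D): yes — every world has a successor (e.g. w0 S w0).
Reflexive (axiom T): yes — every world is S-related to itself.
So F validates K, K4; K45 would additionally require S to be Euclidean. The strongest is K4.

K4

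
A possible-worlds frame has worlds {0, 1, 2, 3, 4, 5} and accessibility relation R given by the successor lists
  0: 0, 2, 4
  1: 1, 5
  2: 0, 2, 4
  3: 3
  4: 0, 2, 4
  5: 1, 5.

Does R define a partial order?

Reflexive: yes — every world is R-related to itself.
Transitive: yes — every two-step R-path is closed by a direct edge.
Antisymmetric: no — 0 R 2 and 2 R 0 with 0 ≠ 2.
So R is not a partial order.

No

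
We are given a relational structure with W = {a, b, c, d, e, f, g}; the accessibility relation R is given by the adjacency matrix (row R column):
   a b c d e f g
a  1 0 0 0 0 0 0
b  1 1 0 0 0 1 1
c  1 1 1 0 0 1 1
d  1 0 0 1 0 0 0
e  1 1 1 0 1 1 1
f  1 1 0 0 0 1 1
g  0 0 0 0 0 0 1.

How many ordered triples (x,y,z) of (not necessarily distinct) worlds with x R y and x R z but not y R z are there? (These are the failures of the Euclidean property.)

Enumerating: (b,a,b), (b,a,f), (b,a,g), (b,g,a), (b,g,b), (b,g,f), (c,a,b), (c,a,c), (c,a,f), (c,a,g), (c,b,c), (c,f,c), … and 26 more.
Total: 38.

38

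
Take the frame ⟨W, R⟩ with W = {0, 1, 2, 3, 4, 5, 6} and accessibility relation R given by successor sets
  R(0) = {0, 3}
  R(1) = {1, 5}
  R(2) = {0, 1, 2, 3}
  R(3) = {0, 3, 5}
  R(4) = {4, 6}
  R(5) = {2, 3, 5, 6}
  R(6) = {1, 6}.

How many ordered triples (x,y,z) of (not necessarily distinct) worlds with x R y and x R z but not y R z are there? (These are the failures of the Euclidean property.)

Enumerating: (1,5,1), (2,0,1), (2,0,2), (2,1,0), (2,1,2), (2,1,3), (2,3,1), (2,3,2), (3,0,5), (3,5,0), (4,6,4), (5,2,5), … and 7 more.
Total: 19.

19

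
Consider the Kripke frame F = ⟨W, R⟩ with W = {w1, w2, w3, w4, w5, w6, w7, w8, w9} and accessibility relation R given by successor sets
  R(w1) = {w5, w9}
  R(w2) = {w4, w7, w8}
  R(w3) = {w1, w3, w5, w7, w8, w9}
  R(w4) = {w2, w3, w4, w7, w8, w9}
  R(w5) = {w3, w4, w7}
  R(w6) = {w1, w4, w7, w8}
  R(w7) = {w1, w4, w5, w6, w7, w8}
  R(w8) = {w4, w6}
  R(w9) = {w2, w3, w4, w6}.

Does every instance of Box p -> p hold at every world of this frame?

No

By correspondence theory, T is valid on a frame iff R is reflexive.
Reflexive: no — w1 is not related to itself.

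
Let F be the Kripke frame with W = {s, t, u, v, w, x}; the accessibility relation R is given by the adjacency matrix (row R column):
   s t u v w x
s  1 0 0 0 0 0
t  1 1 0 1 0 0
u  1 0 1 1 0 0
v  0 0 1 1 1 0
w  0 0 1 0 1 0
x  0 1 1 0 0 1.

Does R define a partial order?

No

Reflexive: yes — every world is R-related to itself.
Transitive: no — t R v and v R u, but not t R u.
Antisymmetric: no — u R v and v R u with u ≠ v.
So R is not a partial order.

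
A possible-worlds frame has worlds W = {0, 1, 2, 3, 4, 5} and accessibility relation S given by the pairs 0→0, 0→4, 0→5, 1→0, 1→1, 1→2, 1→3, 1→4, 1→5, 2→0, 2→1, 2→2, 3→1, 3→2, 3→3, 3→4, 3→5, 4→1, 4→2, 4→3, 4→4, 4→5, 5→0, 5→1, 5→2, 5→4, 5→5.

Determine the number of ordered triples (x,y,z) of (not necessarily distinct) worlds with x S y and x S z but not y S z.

25

Enumerating: (0,4,0), (1,0,1), (1,0,2), (1,0,3), (1,2,3), (1,2,4), (1,2,5), (1,3,0), (1,4,0), (1,5,3), (2,0,1), (2,0,2), … and 13 more.
Total: 25.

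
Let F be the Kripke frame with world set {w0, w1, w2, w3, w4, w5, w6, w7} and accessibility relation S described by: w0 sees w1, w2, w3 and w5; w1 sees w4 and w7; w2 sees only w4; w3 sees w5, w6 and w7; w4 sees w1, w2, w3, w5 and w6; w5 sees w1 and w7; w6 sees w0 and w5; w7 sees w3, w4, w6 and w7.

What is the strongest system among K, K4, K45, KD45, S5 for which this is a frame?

K

Transitive (axiom 4): no — w0 S w1 and w1 S w4, but not w0 S w4.
Euclidean (axiom 5): no — w0 S w1 and w0 S w2, but not w1 S w2.
Serial (axiom D): yes — every world has a successor (e.g. w0 S w1).
Reflexive (axiom T): no — w0 is not related to itself.
So F validates K; K4 would additionally require S to be transitive. The strongest is K.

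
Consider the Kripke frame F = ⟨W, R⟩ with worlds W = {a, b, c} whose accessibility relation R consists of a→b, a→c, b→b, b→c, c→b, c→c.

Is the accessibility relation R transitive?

Transitive: yes — every two-step R-path is closed by a direct edge.

Yes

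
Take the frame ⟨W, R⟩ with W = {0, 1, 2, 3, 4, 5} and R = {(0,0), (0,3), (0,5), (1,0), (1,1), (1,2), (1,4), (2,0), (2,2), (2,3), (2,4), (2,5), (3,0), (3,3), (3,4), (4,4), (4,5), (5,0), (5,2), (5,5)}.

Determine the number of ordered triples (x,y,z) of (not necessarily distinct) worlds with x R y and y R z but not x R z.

Enumerating: (0,3,4), (0,5,2), (1,0,3), (1,0,5), (1,2,3), (1,2,5), (1,4,5), (3,0,5), (3,4,5), (4,5,0), (4,5,2), (5,0,3), (5,2,3), (5,2,4).

14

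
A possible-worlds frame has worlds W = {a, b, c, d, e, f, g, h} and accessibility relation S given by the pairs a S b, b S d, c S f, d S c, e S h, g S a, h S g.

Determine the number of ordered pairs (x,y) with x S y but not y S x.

7

Enumerating: (a,b), (b,d), (c,f), (d,c), (e,h), (g,a), (h,g).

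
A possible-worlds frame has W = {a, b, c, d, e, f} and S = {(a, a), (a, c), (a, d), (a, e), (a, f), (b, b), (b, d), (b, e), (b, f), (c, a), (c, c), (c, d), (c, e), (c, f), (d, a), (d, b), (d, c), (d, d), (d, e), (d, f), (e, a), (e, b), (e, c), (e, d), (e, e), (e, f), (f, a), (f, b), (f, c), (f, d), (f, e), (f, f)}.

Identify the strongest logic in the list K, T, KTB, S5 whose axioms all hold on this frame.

KTB

Reflexive (axiom T): yes — every world is S-related to itself.
Symmetric (axiom B): yes — every pair in S has its reverse in S.
Euclidean (axiom 5): no — d S a and d S b, but not a S b.
So F validates K, T, KTB; S5 would additionally require S to be Euclidean. The strongest is KTB.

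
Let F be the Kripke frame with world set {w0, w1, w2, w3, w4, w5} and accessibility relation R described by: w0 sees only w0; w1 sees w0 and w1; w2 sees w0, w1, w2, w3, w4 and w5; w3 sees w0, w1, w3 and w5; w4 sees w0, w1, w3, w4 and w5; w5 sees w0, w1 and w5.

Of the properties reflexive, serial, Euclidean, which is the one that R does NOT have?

Reflexive: yes — every world is R-related to itself.
Serial: yes — every world has a successor (e.g. w0 R w0).
Euclidean: no — w2 R w0 and w2 R w1, but not w0 R w1.
Only Euclidean fails.

Euclidean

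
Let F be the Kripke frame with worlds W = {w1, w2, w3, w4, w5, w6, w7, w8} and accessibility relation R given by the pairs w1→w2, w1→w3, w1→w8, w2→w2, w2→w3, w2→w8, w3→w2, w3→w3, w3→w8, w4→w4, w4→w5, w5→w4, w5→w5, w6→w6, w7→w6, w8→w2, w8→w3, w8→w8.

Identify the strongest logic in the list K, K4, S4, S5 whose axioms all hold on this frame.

K4

Transitive (axiom 4): yes — every two-step R-path is closed by a direct edge.
Reflexive (axiom T): no — w1 is not related to itself.
Euclidean (axiom 5): yes — any two successors of a common world are R-related.
So F validates K, K4; S4 would additionally require R to be reflexive. The strongest is K4.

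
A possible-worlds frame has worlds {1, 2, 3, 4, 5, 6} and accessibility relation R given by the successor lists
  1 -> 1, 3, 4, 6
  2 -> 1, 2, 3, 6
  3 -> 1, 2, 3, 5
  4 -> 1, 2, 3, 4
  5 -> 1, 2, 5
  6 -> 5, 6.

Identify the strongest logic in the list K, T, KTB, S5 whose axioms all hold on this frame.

Reflexive (axiom T): yes — every world is R-related to itself.
Symmetric (axiom B): no — 1 R 6 but not 6 R 1.
Euclidean (axiom 5): no — 1 R 3 and 1 R 4, but not 3 R 4.
So F validates K, T; KTB would additionally require R to be symmetric. The strongest is T.

T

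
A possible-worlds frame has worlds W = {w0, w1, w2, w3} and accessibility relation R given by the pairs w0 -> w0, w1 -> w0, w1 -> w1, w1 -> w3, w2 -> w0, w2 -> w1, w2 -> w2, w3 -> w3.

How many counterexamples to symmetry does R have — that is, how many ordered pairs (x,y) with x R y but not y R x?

Enumerating: (w1,w0), (w1,w3), (w2,w0), (w2,w1).

4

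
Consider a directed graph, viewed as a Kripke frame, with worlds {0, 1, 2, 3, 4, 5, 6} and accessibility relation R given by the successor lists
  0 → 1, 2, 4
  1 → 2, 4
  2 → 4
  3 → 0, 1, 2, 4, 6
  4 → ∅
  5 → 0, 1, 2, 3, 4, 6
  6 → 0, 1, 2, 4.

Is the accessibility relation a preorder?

Reflexive: no — 0 is not related to itself.
Transitive: yes — every two-step R-path is closed by a direct edge.
So R is not a preorder.

No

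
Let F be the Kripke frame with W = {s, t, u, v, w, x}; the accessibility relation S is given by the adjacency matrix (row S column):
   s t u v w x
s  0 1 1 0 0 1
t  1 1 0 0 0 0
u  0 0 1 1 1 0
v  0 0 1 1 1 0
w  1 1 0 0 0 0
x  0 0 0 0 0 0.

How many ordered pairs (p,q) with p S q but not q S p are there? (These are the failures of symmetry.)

6

Enumerating: (s,u), (s,x), (u,w), (v,w), (w,s), (w,t).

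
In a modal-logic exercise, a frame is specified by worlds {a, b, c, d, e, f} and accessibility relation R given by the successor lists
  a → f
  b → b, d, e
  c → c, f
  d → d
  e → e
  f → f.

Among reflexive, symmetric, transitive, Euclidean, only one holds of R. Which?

Reflexive: no — a is not related to itself.
Symmetric: no — a R f but not f R a.
Transitive: yes — every two-step R-path is closed by a direct edge.
Euclidean: no — b R d and b R e, but not d R e.
Only transitive holds.

transitive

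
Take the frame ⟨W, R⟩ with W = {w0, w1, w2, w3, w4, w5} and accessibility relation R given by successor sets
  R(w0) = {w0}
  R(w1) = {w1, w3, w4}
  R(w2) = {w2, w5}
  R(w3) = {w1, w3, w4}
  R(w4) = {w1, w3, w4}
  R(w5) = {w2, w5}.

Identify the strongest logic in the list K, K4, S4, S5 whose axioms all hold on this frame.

Transitive (axiom 4): yes — every two-step R-path is closed by a direct edge.
Reflexive (axiom T): yes — every world is R-related to itself.
Euclidean (axiom 5): yes — any two successors of a common world are R-related.
So F validates K, K4, S4, S5. The strongest is S5.

S5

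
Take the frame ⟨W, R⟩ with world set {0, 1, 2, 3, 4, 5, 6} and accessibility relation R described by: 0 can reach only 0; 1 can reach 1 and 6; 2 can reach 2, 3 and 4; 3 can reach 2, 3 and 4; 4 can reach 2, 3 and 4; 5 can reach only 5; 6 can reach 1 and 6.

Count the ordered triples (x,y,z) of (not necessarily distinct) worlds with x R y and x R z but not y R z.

0

R is Euclidean; there are no such tuples.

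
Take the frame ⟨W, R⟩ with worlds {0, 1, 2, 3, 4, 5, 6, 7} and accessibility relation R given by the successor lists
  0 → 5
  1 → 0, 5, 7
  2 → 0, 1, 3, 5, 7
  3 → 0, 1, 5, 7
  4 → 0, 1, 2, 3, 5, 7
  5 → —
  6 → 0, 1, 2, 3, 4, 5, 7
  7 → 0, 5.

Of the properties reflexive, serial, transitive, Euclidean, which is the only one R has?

Reflexive: no — 0 is not related to itself.
Serial: no — 5 has no R-successor.
Transitive: yes — every two-step R-path is closed by a direct edge.
Euclidean: no — 1 R 0 and 1 R 7, but not 0 R 7.
Only transitive holds.

transitive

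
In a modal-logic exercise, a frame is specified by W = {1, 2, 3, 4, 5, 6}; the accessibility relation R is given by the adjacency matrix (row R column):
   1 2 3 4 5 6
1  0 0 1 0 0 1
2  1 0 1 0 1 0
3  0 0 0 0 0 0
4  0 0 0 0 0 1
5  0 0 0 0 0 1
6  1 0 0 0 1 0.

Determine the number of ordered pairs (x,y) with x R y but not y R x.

5

Enumerating: (1,3), (2,1), (2,3), (2,5), (4,6).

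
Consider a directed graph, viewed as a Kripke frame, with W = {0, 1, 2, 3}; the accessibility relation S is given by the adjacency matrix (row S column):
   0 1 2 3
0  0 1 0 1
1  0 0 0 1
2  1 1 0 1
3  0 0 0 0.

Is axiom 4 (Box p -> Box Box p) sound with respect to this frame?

Axiom 4 corresponds to the accessibility relation being transitive.
Transitive: yes — every two-step S-path is closed by a direct edge.

Yes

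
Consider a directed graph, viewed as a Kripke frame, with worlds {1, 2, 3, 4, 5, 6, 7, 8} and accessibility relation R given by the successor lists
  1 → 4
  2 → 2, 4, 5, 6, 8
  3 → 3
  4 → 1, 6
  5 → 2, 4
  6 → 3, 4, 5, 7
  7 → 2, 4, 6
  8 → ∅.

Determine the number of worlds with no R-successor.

1

Enumerating: 8.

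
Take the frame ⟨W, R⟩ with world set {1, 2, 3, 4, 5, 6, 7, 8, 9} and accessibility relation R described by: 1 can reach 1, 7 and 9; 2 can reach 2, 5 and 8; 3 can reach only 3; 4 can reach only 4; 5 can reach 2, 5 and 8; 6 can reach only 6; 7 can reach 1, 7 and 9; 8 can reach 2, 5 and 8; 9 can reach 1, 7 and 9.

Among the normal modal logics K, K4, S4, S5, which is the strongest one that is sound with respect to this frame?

S5

Transitive (axiom 4): yes — every two-step R-path is closed by a direct edge.
Reflexive (axiom T): yes — every world is R-related to itself.
Euclidean (axiom 5): yes — any two successors of a common world are R-related.
So F validates K, K4, S4, S5. The strongest is S5.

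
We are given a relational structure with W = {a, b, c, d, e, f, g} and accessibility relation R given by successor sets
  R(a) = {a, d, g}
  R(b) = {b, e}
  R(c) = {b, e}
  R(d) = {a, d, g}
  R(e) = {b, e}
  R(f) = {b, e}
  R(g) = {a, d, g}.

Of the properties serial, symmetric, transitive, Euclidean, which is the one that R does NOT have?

symmetric

Serial: yes — every world has a successor (e.g. a R a).
Symmetric: no — c R b but not b R c.
Transitive: yes — every two-step R-path is closed by a direct edge.
Euclidean: yes — any two successors of a common world are R-related.
Only symmetric fails.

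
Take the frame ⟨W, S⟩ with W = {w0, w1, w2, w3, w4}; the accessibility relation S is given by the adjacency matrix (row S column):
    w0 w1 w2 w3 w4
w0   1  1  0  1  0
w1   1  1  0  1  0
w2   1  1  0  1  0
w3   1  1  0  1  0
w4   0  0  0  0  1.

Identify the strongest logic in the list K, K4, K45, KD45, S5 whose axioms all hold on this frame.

KD45

Transitive (axiom 4): yes — every two-step S-path is closed by a direct edge.
Euclidean (axiom 5): yes — any two successors of a common world are S-related.
Serial (axiom D): yes — every world has a successor (e.g. w0 S w0).
Reflexive (axiom T): no — w2 is not related to itself.
So F validates K, K4, K45, KD45; S5 would additionally require S to be reflexive. The strongest is KD45.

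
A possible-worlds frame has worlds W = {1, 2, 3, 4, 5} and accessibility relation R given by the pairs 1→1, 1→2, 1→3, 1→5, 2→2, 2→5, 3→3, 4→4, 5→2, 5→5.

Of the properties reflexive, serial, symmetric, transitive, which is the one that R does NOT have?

Reflexive: yes — every world is R-related to itself.
Serial: yes — every world has a successor (e.g. 1 R 1).
Symmetric: no — 1 R 2 but not 2 R 1.
Transitive: yes — every two-step R-path is closed by a direct edge.
Only symmetric fails.

symmetric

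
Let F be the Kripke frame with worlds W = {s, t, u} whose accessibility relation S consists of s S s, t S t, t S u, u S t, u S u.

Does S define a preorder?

Yes

Reflexive: yes — every world is S-related to itself.
Transitive: yes — every two-step S-path is closed by a direct edge.
So S is a preorder.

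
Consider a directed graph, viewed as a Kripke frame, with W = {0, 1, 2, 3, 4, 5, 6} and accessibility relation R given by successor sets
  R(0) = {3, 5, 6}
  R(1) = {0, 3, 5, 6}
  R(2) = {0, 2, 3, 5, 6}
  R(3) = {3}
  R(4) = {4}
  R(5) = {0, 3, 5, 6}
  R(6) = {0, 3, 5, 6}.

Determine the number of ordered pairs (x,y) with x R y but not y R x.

Enumerating: (0,3), (1,0), (1,3), (1,5), (1,6), (2,0), (2,3), (2,5), (2,6), (5,3), (6,3).

11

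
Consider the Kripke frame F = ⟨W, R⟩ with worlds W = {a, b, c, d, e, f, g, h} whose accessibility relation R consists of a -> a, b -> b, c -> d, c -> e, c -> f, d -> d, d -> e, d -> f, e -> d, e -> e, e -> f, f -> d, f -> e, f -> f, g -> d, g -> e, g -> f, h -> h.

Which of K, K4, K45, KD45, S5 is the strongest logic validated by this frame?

Transitive (axiom 4): yes — every two-step R-path is closed by a direct edge.
Euclidean (axiom 5): yes — any two successors of a common world are R-related.
Serial (axiom D): yes — every world has a successor (e.g. a R a).
Reflexive (axiom T): no — c is not related to itself.
So F validates K, K4, K45, KD45; S5 would additionally require R to be reflexive. The strongest is KD45.

KD45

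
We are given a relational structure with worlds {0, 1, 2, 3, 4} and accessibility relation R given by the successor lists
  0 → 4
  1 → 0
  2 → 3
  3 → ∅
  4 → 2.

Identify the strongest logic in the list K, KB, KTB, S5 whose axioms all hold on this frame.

K

Symmetric (axiom B): no — 0 R 4 but not 4 R 0.
Reflexive (axiom T): no — 0 is not related to itself.
Euclidean (axiom 5): no — 0 R 4 and 0 R 4, but not 4 R 4.
So F validates K; KB would additionally require R to be symmetric. The strongest is K.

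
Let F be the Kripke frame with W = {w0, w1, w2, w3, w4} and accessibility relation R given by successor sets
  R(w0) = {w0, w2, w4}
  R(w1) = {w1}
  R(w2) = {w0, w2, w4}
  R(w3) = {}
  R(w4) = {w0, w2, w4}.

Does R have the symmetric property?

Symmetric: yes — every pair in R has its reverse in R.

Yes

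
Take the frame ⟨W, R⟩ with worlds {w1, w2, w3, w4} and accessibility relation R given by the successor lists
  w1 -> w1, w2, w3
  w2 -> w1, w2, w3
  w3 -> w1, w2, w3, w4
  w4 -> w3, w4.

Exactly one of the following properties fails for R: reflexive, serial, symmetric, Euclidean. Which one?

Euclidean

Reflexive: yes — every world is R-related to itself.
Serial: yes — every world has a successor (e.g. w1 R w1).
Symmetric: yes — every pair in R has its reverse in R.
Euclidean: no — w3 R w1 and w3 R w4, but not w1 R w4.
Only Euclidean fails.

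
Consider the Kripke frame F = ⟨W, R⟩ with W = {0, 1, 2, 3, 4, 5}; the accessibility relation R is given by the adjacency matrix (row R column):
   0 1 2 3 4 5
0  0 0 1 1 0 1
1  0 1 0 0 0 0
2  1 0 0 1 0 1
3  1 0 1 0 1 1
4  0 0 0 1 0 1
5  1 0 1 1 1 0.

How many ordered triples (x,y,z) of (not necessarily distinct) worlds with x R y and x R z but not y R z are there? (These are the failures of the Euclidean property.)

Enumerating: (0,2,2), (0,3,3), (0,5,5), (2,0,0), (2,3,3), (2,5,5), (3,0,0), (3,0,4), (3,2,2), (3,2,4), (3,4,0), (3,4,2), … and 12 more.
Total: 24.

24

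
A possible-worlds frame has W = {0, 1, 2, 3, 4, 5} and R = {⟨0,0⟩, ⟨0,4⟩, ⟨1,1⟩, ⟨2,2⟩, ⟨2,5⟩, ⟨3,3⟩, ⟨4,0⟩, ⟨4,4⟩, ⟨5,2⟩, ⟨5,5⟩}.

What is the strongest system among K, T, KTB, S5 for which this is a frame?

S5

Reflexive (axiom T): yes — every world is R-related to itself.
Symmetric (axiom B): yes — every pair in R has its reverse in R.
Euclidean (axiom 5): yes — any two successors of a common world are R-related.
So F validates K, T, KTB, S5. The strongest is S5.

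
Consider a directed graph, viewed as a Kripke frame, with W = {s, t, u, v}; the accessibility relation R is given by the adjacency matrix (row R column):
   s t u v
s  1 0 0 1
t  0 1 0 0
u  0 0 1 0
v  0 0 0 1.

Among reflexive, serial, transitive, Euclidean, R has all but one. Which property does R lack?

Euclidean

Reflexive: yes — every world is R-related to itself.
Serial: yes — every world has a successor (e.g. s R s).
Transitive: yes — every two-step R-path is closed by a direct edge.
Euclidean: no — s R v and s R s, but not v R s.
Only Euclidean fails.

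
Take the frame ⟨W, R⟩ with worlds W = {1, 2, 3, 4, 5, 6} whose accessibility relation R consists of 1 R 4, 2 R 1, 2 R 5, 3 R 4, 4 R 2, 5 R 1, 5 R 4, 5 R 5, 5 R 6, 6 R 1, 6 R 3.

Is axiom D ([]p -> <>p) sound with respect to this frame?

Yes

Axiom D corresponds to the accessibility relation being serial.
Serial: yes — every world has a successor (e.g. 1 R 4).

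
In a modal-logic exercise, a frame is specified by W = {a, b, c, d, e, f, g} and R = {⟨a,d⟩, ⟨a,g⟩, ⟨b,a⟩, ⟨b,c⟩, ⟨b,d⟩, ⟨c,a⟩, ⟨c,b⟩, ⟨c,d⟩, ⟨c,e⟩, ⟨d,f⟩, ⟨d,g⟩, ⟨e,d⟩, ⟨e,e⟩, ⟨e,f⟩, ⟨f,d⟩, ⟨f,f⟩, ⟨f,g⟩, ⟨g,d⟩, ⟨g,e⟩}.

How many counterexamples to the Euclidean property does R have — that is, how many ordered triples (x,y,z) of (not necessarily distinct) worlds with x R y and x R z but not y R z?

29

Enumerating: (a,d,d), (a,g,g), (b,a,a), (b,a,c), (b,c,c), (b,d,a), (b,d,c), (b,d,d), (c,a,a), (c,a,b), (c,a,e), (c,b,b), … and 17 more.
Total: 29.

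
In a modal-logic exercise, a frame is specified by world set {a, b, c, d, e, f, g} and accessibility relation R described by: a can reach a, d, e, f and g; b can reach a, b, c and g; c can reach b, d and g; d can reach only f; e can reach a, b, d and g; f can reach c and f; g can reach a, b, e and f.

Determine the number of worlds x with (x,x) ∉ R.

4

Enumerating: c, d, e, g.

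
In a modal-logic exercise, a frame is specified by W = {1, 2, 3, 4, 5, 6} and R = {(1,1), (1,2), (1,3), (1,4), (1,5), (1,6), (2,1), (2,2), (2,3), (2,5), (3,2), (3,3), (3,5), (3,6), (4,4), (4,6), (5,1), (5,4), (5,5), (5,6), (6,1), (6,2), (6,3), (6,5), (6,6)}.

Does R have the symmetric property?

No

Symmetric: no — 1 R 3 but not 3 R 1.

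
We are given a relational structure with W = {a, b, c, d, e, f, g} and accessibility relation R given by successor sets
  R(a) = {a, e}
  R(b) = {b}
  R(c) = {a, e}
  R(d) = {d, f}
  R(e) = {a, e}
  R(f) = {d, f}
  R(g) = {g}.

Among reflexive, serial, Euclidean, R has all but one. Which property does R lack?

Reflexive: no — c is not related to itself.
Serial: yes — every world has a successor (e.g. a R a).
Euclidean: yes — any two successors of a common world are R-related.
Only reflexive fails.

reflexive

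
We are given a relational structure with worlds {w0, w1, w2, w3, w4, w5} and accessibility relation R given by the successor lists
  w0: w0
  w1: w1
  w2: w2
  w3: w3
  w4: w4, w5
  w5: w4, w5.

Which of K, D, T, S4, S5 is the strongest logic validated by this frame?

S5

Serial (axiom D): yes — every world has a successor (e.g. w0 R w0).
Reflexive (axiom T): yes — every world is R-related to itself.
Transitive (axiom 4): yes — every two-step R-path is closed by a direct edge.
Euclidean (axiom 5): yes — any two successors of a common world are R-related.
So F validates K, D, T, S4, S5. The strongest is S5.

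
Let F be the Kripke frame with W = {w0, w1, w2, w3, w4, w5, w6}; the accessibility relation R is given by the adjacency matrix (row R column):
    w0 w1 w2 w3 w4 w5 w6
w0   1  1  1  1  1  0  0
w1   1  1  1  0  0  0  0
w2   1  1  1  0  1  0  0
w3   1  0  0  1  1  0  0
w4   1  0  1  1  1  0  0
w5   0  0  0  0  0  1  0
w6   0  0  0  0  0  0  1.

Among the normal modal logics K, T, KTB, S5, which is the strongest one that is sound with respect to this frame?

KTB

Reflexive (axiom T): yes — every world is R-related to itself.
Symmetric (axiom B): yes — every pair in R has its reverse in R.
Euclidean (axiom 5): no — w0 R w1 and w0 R w3, but not w1 R w3.
So F validates K, T, KTB; S5 would additionally require R to be Euclidean. The strongest is KTB.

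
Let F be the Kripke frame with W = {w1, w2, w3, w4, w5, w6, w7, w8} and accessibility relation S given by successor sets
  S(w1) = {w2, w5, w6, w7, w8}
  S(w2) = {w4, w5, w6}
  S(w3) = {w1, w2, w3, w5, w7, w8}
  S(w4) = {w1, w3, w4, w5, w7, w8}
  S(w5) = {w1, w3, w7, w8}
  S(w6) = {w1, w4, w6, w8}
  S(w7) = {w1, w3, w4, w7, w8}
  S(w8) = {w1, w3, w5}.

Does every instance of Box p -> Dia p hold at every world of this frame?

Yes

The schema D characterises exactly the serial frames.
Serial: yes — every world has a successor (e.g. w1 S w2).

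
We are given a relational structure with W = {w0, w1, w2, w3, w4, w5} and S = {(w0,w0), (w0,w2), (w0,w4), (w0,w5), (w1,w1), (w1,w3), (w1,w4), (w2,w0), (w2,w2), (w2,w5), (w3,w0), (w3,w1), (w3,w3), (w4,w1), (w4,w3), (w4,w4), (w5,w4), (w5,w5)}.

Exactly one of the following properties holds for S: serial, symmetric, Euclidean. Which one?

Serial: yes — every world has a successor (e.g. w0 S w0).
Symmetric: no — w0 S w4 but not w4 S w0.
Euclidean: no — w0 S w2 and w0 S w4, but not w2 S w4.
Only serial holds.

serial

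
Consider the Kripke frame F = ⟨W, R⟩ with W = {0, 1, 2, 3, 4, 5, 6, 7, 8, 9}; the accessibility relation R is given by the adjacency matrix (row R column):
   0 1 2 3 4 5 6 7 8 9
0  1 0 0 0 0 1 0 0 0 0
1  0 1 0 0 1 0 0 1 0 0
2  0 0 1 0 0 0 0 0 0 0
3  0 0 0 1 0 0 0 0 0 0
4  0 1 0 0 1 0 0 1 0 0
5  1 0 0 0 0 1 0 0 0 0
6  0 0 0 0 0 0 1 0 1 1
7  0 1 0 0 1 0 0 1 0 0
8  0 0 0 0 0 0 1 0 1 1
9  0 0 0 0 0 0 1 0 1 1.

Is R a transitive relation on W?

Yes

Transitive: yes — every two-step R-path is closed by a direct edge.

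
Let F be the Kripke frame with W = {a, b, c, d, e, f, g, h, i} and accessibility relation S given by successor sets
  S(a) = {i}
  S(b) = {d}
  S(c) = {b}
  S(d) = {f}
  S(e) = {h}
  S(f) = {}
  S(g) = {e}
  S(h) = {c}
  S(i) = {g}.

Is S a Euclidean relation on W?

No

Euclidean: no — a S i and a S i, but not i S i.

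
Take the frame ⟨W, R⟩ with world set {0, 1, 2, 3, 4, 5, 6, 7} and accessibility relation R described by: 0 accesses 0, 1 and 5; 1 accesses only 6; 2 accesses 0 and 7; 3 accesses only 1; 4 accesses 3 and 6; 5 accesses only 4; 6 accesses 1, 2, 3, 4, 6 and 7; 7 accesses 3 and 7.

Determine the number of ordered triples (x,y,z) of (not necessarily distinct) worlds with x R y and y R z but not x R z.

20

Enumerating: (0,1,6), (0,5,4), (1,6,1), (1,6,2), (1,6,3), (1,6,4), (1,6,7), (2,0,1), (2,0,5), (2,7,3), (3,1,6), (4,3,1), … and 8 more.
Total: 20.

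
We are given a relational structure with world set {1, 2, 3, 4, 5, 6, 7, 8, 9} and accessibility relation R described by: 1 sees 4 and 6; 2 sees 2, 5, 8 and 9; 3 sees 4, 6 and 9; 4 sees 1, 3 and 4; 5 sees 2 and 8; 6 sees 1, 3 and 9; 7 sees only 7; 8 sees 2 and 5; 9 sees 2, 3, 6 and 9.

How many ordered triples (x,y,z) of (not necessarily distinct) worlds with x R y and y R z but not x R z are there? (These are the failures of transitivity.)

Enumerating: (1,4,1), (1,4,3), (1,6,1), (1,6,3), (1,6,9), (2,9,3), (2,9,6), (3,4,1), (3,4,3), (3,6,1), (3,6,3), (3,9,2), … and 20 more.
Total: 32.

32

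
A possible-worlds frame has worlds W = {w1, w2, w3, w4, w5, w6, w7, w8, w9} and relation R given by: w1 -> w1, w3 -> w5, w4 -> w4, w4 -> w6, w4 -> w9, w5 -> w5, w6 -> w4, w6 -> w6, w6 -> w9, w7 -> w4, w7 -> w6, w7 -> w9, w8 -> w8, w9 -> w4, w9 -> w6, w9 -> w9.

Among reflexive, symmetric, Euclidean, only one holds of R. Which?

Reflexive: no — w2 is not related to itself.
Symmetric: no — w3 R w5 but not w5 R w3.
Euclidean: yes — any two successors of a common world are R-related.
Only Euclidean holds.

Euclidean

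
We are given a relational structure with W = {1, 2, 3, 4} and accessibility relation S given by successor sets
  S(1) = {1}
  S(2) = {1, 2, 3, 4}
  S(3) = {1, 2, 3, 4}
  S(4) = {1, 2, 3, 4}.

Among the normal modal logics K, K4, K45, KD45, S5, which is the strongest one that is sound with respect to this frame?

K4

Transitive (axiom 4): yes — every two-step S-path is closed by a direct edge.
Euclidean (axiom 5): no — 2 S 1 and 2 S 3, but not 1 S 3.
Serial (axiom D): yes — every world has a successor (e.g. 1 S 1).
Reflexive (axiom T): yes — every world is S-related to itself.
So F validates K, K4; K45 would additionally require S to be Euclidean. The strongest is K4.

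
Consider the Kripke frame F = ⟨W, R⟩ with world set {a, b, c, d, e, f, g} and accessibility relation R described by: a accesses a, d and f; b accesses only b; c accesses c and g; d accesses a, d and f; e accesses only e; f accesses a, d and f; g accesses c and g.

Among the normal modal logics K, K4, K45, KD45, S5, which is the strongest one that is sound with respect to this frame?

Transitive (axiom 4): yes — every two-step R-path is closed by a direct edge.
Euclidean (axiom 5): yes — any two successors of a common world are R-related.
Serial (axiom D): yes — every world has a successor (e.g. a R a).
Reflexive (axiom T): yes — every world is R-related to itself.
So F validates K, K4, K45, KD45, S5. The strongest is S5.

S5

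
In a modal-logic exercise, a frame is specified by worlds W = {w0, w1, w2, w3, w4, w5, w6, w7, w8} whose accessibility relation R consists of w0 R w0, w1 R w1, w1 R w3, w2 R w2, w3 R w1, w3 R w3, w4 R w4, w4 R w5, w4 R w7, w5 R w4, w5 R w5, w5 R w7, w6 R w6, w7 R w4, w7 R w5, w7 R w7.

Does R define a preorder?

Reflexive: no — w8 is not related to itself.
Transitive: yes — every two-step R-path is closed by a direct edge.
So R is not a preorder.

No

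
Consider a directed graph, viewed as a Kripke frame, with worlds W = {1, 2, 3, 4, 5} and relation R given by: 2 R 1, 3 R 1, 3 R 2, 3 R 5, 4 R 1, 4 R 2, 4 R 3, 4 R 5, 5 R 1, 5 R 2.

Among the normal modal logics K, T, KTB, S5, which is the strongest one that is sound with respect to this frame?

Reflexive (axiom T): no — 1 is not related to itself.
Symmetric (axiom B): no — 2 R 1 but not 1 R 2.
Euclidean (axiom 5): no — 3 R 1 and 3 R 2, but not 1 R 2.
So F validates K; T would additionally require R to be reflexive. The strongest is K.

K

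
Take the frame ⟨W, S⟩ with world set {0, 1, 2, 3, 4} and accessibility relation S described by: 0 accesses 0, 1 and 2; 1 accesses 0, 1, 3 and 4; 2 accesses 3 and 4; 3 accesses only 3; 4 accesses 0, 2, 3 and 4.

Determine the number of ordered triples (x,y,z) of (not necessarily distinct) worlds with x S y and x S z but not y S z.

Enumerating: (0,1,2), (0,2,0), (0,2,1), (0,2,2), (1,0,3), (1,0,4), (1,3,0), (1,3,1), (1,3,4), (1,4,1), (2,3,4), (4,0,3), (4,0,4), (4,2,0), (4,2,2), (4,3,0), (4,3,2), (4,3,4).

18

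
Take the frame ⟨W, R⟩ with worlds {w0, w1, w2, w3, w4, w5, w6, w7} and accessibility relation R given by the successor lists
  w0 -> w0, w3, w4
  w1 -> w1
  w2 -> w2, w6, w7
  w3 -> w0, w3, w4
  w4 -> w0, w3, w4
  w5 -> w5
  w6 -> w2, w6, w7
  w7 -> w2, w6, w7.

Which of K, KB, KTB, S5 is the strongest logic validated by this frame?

Symmetric (axiom B): yes — every pair in R has its reverse in R.
Reflexive (axiom T): yes — every world is R-related to itself.
Euclidean (axiom 5): yes — any two successors of a common world are R-related.
So F validates K, KB, KTB, S5. The strongest is S5.

S5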